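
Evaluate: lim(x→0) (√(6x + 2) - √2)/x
This is a standard limit.

Factor or rationalize the expression:
  lim(x→0) (√(6x + 2) - √2)/x = 3·sqrt(2)/2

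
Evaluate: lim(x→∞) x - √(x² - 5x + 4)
This is an ∞-∞ indeterminate form.

Combine fractions or rationalize to convert ∞-∞ to 0/0 form:
  lim(x→∞) x - √(x² - 5x + 4) = 5/2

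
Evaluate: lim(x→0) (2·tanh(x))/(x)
This is a 0/0 indeterminate form.

Apply L'Hôpital's rule: differentiate numerator and denominator separately.
  f(x) = 2·tanh(x)   ⇒   f'(x) = 2 - 2·tanh(x)^2
  g(x) = x   ⇒   g'(x) = 1
  lim(x→0) f'(x)/g'(x) = lim(x→0) (2 - 2·tanh(x)^2)/(1)
  = 2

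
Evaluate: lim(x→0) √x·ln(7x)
This is a 0·∞ indeterminate form.

Rewrite 0·∞ as a quotient (0/0 or ∞/∞ form), then apply L'Hôpital's rule:
  lim(x→0) √x·ln(7x) = 0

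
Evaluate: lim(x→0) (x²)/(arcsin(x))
This is a 0/0 indeterminate form.

Apply L'Hôpital's rule: differentiate numerator and denominator separately.
  f(x) = x^2   ⇒   f'(x) = 2·x
  g(x) = asin(x)   ⇒   g'(x) = 1/sqrt(1 - x^2)
  lim(x→0) f'(x)/g'(x) = lim(x→0) (2·x)/(1/sqrt(1 - x^2))
  = 0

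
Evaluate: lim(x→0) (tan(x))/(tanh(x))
This is a 0/0 indeterminate form.

Apply L'Hôpital's rule: differentiate numerator and denominator separately.
  f(x) = tan(x)   ⇒   f'(x) = tan(x)^2 + 1
  g(x) = tanh(x)   ⇒   g'(x) = 1 - tanh(x)^2
  lim(x→0) f'(x)/g'(x) = lim(x→0) (tan(x)^2 + 1)/(1 - tanh(x)^2)
  = 1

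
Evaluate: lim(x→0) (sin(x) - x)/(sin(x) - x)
This is a 0/0 indeterminate form.

Apply L'Hôpital's rule: differentiate numerator and denominator separately.
  f(x) = -x + sin(x)   ⇒   f'(x) = cos(x) - 1
  g(x) = -x + sin(x)   ⇒   g'(x) = cos(x) - 1
  lim(x→0) f'(x)/g'(x) = lim(x→0) (cos(x) - 1)/(cos(x) - 1)
  = 1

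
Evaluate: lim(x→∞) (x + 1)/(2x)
This is an ∞/∞ indeterminate form.

Apply L'Hôpital's rule: differentiate numerator and denominator separately.
  f(x) = x + 1   ⇒   f'(x) = 1
  g(x) = 2·x   ⇒   g'(x) = 2
  lim(x→∞) f'(x)/g'(x) = lim(x→∞) (1)/(2)
  = 1/2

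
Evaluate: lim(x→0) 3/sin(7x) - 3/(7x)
This is an ∞-∞ indeterminate form.

Combine fractions or rationalize to convert ∞-∞ to 0/0 form:
  lim(x→0) 3/sin(7x) - 3/(7x) = 0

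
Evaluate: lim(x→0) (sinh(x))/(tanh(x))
This is a 0/0 indeterminate form.

Apply L'Hôpital's rule: differentiate numerator and denominator separately.
  f(x) = sinh(x)   ⇒   f'(x) = cosh(x)
  g(x) = tanh(x)   ⇒   g'(x) = 1 - tanh(x)^2
  lim(x→0) f'(x)/g'(x) = lim(x→0) (cosh(x))/(1 - tanh(x)^2)
  = 1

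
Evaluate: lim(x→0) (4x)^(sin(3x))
This is an exponential indeterminate form.

For exponential indeterminate forms, take the natural log:
  Let L = lim(x→0) (4x)^(sin(3x))
  Then ln(L) = lim(x→0) [exponent × ln(base)]
  Evaluate using L'Hôpital or standard limits, then exponentiate.
  L = 1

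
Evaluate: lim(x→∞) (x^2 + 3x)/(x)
This is an ∞/∞ indeterminate form.

Apply L'Hôpital's rule: differentiate numerator and denominator separately.
  f(x) = x^2 + 3·x   ⇒   f'(x) = 2·x + 3
  g(x) = x   ⇒   g'(x) = 1
  lim(x→∞) f'(x)/g'(x) = lim(x→∞) (2·x + 3)/(1)
  = ∞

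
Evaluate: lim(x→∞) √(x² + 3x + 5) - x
This is an ∞-∞ indeterminate form.

Combine fractions or rationalize to convert ∞-∞ to 0/0 form:
  lim(x→∞) √(x² + 3x + 5) - x = 3/2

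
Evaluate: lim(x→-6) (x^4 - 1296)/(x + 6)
This is a standard limit.

Factor or rationalize the expression:
  lim(x→-6) (x^4 - 1296)/(x + 6) = -864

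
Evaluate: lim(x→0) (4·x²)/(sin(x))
This is a 0/0 indeterminate form.

Apply L'Hôpital's rule: differentiate numerator and denominator separately.
  f(x) = 4·x^2   ⇒   f'(x) = 8·x
  g(x) = sin(x)   ⇒   g'(x) = cos(x)
  lim(x→0) f'(x)/g'(x) = lim(x→0) (8·x)/(cos(x))
  = 0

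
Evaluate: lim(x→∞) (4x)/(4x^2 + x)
This is an ∞/∞ indeterminate form.

Apply L'Hôpital's rule: differentiate numerator and denominator separately.
  f(x) = 4·x   ⇒   f'(x) = 4
  g(x) = 4·x^2 + x   ⇒   g'(x) = 8·x + 1
  lim(x→∞) f'(x)/g'(x) = lim(x→∞) (4)/(8·x + 1)
  = 0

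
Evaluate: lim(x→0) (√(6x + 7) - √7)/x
This is a standard limit.

Factor or rationalize the expression:
  lim(x→0) (√(6x + 7) - √7)/x = 3·sqrt(7)/7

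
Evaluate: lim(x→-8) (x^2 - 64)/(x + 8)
This is a standard limit.

Factor or rationalize the expression:
  lim(x→-8) (x^2 - 64)/(x + 8) = -16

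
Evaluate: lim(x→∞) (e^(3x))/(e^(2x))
This is an ∞/∞ indeterminate form.

Apply L'Hôpital's rule: differentiate numerator and denominator separately.
  f(x) = e^(3·x)   ⇒   f'(x) = 3·e^(3·x)
  g(x) = e^(2·x)   ⇒   g'(x) = 2·e^(2·x)
  lim(x→∞) f'(x)/g'(x) = lim(x→∞) (3·e^(3·x))/(2·e^(2·x))
  = ∞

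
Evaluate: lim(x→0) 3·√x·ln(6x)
This is a 0·∞ indeterminate form.

Rewrite 0·∞ as a quotient (0/0 or ∞/∞ form), then apply L'Hôpital's rule:
  lim(x→0) 3·√x·ln(6x) = 0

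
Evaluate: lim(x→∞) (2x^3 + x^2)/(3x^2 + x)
This is an ∞/∞ indeterminate form.

Apply L'Hôpital's rule: differentiate numerator and denominator separately.
  f(x) = 2·x^3 + x^2   ⇒   f'(x) = 6·x^2 + 2·x
  g(x) = 3·x^2 + x   ⇒   g'(x) = 6·x + 1
  lim(x→∞) f'(x)/g'(x) = lim(x→∞) (6·x^2 + 2·x)/(6·x + 1)
  = ∞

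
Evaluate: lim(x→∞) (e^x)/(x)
This is an ∞/∞ indeterminate form.

Apply L'Hôpital's rule: differentiate numerator and denominator separately.
  f(x) = e^(x)   ⇒   f'(x) = e^(x)
  g(x) = x   ⇒   g'(x) = 1
  lim(x→∞) f'(x)/g'(x) = lim(x→∞) (e^(x))/(1)
  = ∞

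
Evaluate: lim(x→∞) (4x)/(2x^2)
This is an ∞/∞ indeterminate form.

Apply L'Hôpital's rule: differentiate numerator and denominator separately.
  f(x) = 4·x   ⇒   f'(x) = 4
  g(x) = 2·x^2   ⇒   g'(x) = 4·x
  lim(x→∞) f'(x)/g'(x) = lim(x→∞) (4)/(4·x)
  = 0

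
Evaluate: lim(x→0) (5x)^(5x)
This is an exponential indeterminate form.

For exponential indeterminate forms, take the natural log:
  Let L = lim(x→0) (5x)^(5x)
  Then ln(L) = lim(x→0) [exponent × ln(base)]
  Evaluate using L'Hôpital or standard limits, then exponentiate.
  L = 1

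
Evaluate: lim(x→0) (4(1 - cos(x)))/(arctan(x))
This is a 0/0 indeterminate form.

Apply L'Hôpital's rule: differentiate numerator and denominator separately.
  f(x) = 4 - 4·cos(x)   ⇒   f'(x) = 4·sin(x)
  g(x) = atan(x)   ⇒   g'(x) = 1/(x^2 + 1)
  lim(x→0) f'(x)/g'(x) = lim(x→0) (4·sin(x))/(1/(x^2 + 1))
  = 0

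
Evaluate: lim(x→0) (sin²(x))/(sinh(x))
This is a 0/0 indeterminate form.

Apply L'Hôpital's rule: differentiate numerator and denominator separately.
  f(x) = sin(x)^2   ⇒   f'(x) = 2·sin(x)·cos(x)
  g(x) = sinh(x)   ⇒   g'(x) = cosh(x)
  lim(x→0) f'(x)/g'(x) = lim(x→0) (2·sin(x)·cos(x))/(cosh(x))
  = 0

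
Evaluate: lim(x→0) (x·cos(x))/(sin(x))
This is a 0/0 indeterminate form.

Apply L'Hôpital's rule: differentiate numerator and denominator separately.
  f(x) = x·cos(x)   ⇒   f'(x) = -x·sin(x) + cos(x)
  g(x) = sin(x)   ⇒   g'(x) = cos(x)
  lim(x→0) f'(x)/g'(x) = lim(x→0) (-x·sin(x) + cos(x))/(cos(x))
  = 1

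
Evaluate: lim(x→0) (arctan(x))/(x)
This is a 0/0 indeterminate form.

Apply L'Hôpital's rule: differentiate numerator and denominator separately.
  f(x) = atan(x)   ⇒   f'(x) = 1/(x^2 + 1)
  g(x) = x   ⇒   g'(x) = 1
  lim(x→0) f'(x)/g'(x) = lim(x→0) (1/(x^2 + 1))/(1)
  = 1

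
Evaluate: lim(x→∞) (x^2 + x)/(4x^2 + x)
This is an ∞/∞ indeterminate form.

Apply L'Hôpital's rule: differentiate numerator and denominator separately.
  f(x) = x^2 + x   ⇒   f'(x) = 2·x + 1
  g(x) = 4·x^2 + x   ⇒   g'(x) = 8·x + 1
  lim(x→∞) f'(x)/g'(x) = lim(x→∞) (2·x + 1)/(8·x + 1)
  = 1/4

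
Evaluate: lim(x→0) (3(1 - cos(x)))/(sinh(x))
This is a 0/0 indeterminate form.

Apply L'Hôpital's rule: differentiate numerator and denominator separately.
  f(x) = 3 - 3·cos(x)   ⇒   f'(x) = 3·sin(x)
  g(x) = sinh(x)   ⇒   g'(x) = cosh(x)
  lim(x→0) f'(x)/g'(x) = lim(x→0) (3·sin(x))/(cosh(x))
  = 0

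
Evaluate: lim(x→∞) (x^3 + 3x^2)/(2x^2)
This is an ∞/∞ indeterminate form.

Apply L'Hôpital's rule: differentiate numerator and denominator separately.
  f(x) = x^3 + 3·x^2   ⇒   f'(x) = 3·x^2 + 6·x
  g(x) = 2·x^2   ⇒   g'(x) = 4·x
  lim(x→∞) f'(x)/g'(x) = lim(x→∞) (3·x^2 + 6·x)/(4·x)
  = ∞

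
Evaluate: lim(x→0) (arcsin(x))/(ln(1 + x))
This is a 0/0 indeterminate form.

Apply L'Hôpital's rule: differentiate numerator and denominator separately.
  f(x) = asin(x)   ⇒   f'(x) = 1/sqrt(1 - x^2)
  g(x) = ln(x + 1)   ⇒   g'(x) = 1/(x + 1)
  lim(x→0) f'(x)/g'(x) = lim(x→0) (1/sqrt(1 - x^2))/(1/(x + 1))
  = 1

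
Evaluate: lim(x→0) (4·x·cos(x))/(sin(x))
This is a 0/0 indeterminate form.

Apply L'Hôpital's rule: differentiate numerator and denominator separately.
  f(x) = 4·x·cos(x)   ⇒   f'(x) = -4·x·sin(x) + 4·cos(x)
  g(x) = sin(x)   ⇒   g'(x) = cos(x)
  lim(x→0) f'(x)/g'(x) = lim(x→0) (-4·x·sin(x) + 4·cos(x))/(cos(x))
  = 4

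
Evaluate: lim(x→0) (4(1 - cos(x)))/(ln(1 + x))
This is a 0/0 indeterminate form.

Apply L'Hôpital's rule: differentiate numerator and denominator separately.
  f(x) = 4 - 4·cos(x)   ⇒   f'(x) = 4·sin(x)
  g(x) = ln(x + 1)   ⇒   g'(x) = 1/(x + 1)
  lim(x→0) f'(x)/g'(x) = lim(x→0) (4·sin(x))/(1/(x + 1))
  = 0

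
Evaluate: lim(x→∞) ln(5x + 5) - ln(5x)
This is an ∞-∞ indeterminate form.

Combine fractions or rationalize to convert ∞-∞ to 0/0 form:
  lim(x→∞) ln(5x + 5) - ln(5x) = 0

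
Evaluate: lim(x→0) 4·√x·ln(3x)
This is a 0·∞ indeterminate form.

Rewrite 0·∞ as a quotient (0/0 or ∞/∞ form), then apply L'Hôpital's rule:
  lim(x→0) 4·√x·ln(3x) = 0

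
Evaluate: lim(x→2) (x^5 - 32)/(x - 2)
This is a standard limit.

Factor or rationalize the expression:
  lim(x→2) (x^5 - 32)/(x - 2) = 80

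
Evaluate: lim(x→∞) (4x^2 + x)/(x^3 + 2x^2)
This is an ∞/∞ indeterminate form.

Apply L'Hôpital's rule: differentiate numerator and denominator separately.
  f(x) = 4·x^2 + x   ⇒   f'(x) = 8·x + 1
  g(x) = x^3 + 2·x^2   ⇒   g'(x) = 3·x^2 + 4·x
  lim(x→∞) f'(x)/g'(x) = lim(x→∞) (8·x + 1)/(3·x^2 + 4·x)
  = 0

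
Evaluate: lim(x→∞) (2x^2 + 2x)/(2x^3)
This is an ∞/∞ indeterminate form.

Apply L'Hôpital's rule: differentiate numerator and denominator separately.
  f(x) = 2·x^2 + 2·x   ⇒   f'(x) = 4·x + 2
  g(x) = 2·x^3   ⇒   g'(x) = 6·x^2
  lim(x→∞) f'(x)/g'(x) = lim(x→∞) (4·x + 2)/(6·x^2)
  = 0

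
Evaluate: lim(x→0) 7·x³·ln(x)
This is a 0·∞ indeterminate form.

Rewrite 0·∞ as a quotient (0/0 or ∞/∞ form), then apply L'Hôpital's rule:
  lim(x→0) 7·x³·ln(x) = 0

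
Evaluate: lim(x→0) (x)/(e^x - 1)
This is a 0/0 indeterminate form.

Apply L'Hôpital's rule: differentiate numerator and denominator separately.
  f(x) = x   ⇒   f'(x) = 1
  g(x) = e^(x) - 1   ⇒   g'(x) = e^(x)
  lim(x→0) f'(x)/g'(x) = lim(x→0) (1)/(e^(x))
  = 1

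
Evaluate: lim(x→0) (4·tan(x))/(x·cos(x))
This is a 0/0 indeterminate form.

Apply L'Hôpital's rule: differentiate numerator and denominator separately.
  f(x) = 4·tan(x)   ⇒   f'(x) = 4·tan(x)^2 + 4
  g(x) = x·cos(x)   ⇒   g'(x) = -x·sin(x) + cos(x)
  lim(x→0) f'(x)/g'(x) = lim(x→0) (4·tan(x)^2 + 4)/(-x·sin(x) + cos(x))
  = 4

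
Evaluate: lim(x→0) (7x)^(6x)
This is an exponential indeterminate form.

For exponential indeterminate forms, take the natural log:
  Let L = lim(x→0) (7x)^(6x)
  Then ln(L) = lim(x→0) [exponent × ln(base)]
  Evaluate using L'Hôpital or standard limits, then exponentiate.
  L = 1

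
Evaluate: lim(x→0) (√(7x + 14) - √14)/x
This is a standard limit.

Factor or rationalize the expression:
  lim(x→0) (√(7x + 14) - √14)/x = sqrt(14)/4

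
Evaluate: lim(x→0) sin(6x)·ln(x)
This is a 0·∞ indeterminate form.

Rewrite 0·∞ as a quotient (0/0 or ∞/∞ form), then apply L'Hôpital's rule:
  lim(x→0) sin(6x)·ln(x) = 0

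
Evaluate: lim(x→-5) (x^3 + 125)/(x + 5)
This is a standard limit.

Factor or rationalize the expression:
  lim(x→-5) (x^3 + 125)/(x + 5) = 75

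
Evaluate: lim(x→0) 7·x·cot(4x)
This is a 0·∞ indeterminate form.

Rewrite 0·∞ as a quotient (0/0 or ∞/∞ form), then apply L'Hôpital's rule:
  lim(x→0) 7·x·cot(4x) = 7/4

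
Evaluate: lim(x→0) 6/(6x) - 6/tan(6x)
This is an ∞-∞ indeterminate form.

Combine fractions or rationalize to convert ∞-∞ to 0/0 form:
  lim(x→0) 6/(6x) - 6/tan(6x) = 0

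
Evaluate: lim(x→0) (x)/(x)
This is a 0/0 indeterminate form.

Apply L'Hôpital's rule: differentiate numerator and denominator separately.
  f(x) = x   ⇒   f'(x) = 1
  g(x) = x   ⇒   g'(x) = 1
  lim(x→0) f'(x)/g'(x) = lim(x→0) (1)/(1)
  = 1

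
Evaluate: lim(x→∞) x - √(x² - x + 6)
This is an ∞-∞ indeterminate form.

Combine fractions or rationalize to convert ∞-∞ to 0/0 form:
  lim(x→∞) x - √(x² - x + 6) = 1/2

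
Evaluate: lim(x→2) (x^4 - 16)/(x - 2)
This is a standard limit.

Factor or rationalize the expression:
  lim(x→2) (x^4 - 16)/(x - 2) = 32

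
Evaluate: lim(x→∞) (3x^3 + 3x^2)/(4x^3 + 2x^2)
This is an ∞/∞ indeterminate form.

Apply L'Hôpital's rule: differentiate numerator and denominator separately.
  f(x) = 3·x^3 + 3·x^2   ⇒   f'(x) = 9·x^2 + 6·x
  g(x) = 4·x^3 + 2·x^2   ⇒   g'(x) = 12·x^2 + 4·x
  lim(x→∞) f'(x)/g'(x) = lim(x→∞) (9·x^2 + 6·x)/(12·x^2 + 4·x)
  = 3/4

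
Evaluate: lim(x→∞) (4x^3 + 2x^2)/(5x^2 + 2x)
This is an ∞/∞ indeterminate form.

Apply L'Hôpital's rule: differentiate numerator and denominator separately.
  f(x) = 4·x^3 + 2·x^2   ⇒   f'(x) = 12·x^2 + 4·x
  g(x) = 5·x^2 + 2·x   ⇒   g'(x) = 10·x + 2
  lim(x→∞) f'(x)/g'(x) = lim(x→∞) (12·x^2 + 4·x)/(10·x + 2)
  = ∞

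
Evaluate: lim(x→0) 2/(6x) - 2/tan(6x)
This is an ∞-∞ indeterminate form.

Combine fractions or rationalize to convert ∞-∞ to 0/0 form:
  lim(x→0) 2/(6x) - 2/tan(6x) = 0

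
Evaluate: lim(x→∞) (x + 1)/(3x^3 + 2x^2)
This is an ∞/∞ indeterminate form.

Apply L'Hôpital's rule: differentiate numerator and denominator separately.
  f(x) = x + 1   ⇒   f'(x) = 1
  g(x) = 3·x^3 + 2·x^2   ⇒   g'(x) = 9·x^2 + 4·x
  lim(x→∞) f'(x)/g'(x) = lim(x→∞) (1)/(9·x^2 + 4·x)
  = 0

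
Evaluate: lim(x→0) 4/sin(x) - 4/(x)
This is an ∞-∞ indeterminate form.

Combine fractions or rationalize to convert ∞-∞ to 0/0 form:
  lim(x→0) 4/sin(x) - 4/(x) = 0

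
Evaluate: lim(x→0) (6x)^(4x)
This is an exponential indeterminate form.

For exponential indeterminate forms, take the natural log:
  Let L = lim(x→0) (6x)^(4x)
  Then ln(L) = lim(x→0) [exponent × ln(base)]
  Evaluate using L'Hôpital or standard limits, then exponentiate.
  L = 1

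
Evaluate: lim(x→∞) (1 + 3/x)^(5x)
This is an exponential indeterminate form.

For exponential indeterminate forms, take the natural log:
  Let L = lim(x→∞) (1 + 3/x)^(5x)
  Then ln(L) = lim(x→∞) [exponent × ln(base)]
  Evaluate using L'Hôpital or standard limits, then exponentiate.
  L = e^(15)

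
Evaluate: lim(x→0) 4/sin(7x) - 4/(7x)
This is an ∞-∞ indeterminate form.

Combine fractions or rationalize to convert ∞-∞ to 0/0 form:
  lim(x→0) 4/sin(7x) - 4/(7x) = 0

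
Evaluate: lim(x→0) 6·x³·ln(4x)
This is a 0·∞ indeterminate form.

Rewrite 0·∞ as a quotient (0/0 or ∞/∞ form), then apply L'Hôpital's rule:
  lim(x→0) 6·x³·ln(4x) = 0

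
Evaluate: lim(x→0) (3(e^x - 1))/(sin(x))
This is a 0/0 indeterminate form.

Apply L'Hôpital's rule: differentiate numerator and denominator separately.
  f(x) = 3·e^(x) - 3   ⇒   f'(x) = 3·e^(x)
  g(x) = sin(x)   ⇒   g'(x) = cos(x)
  lim(x→0) f'(x)/g'(x) = lim(x→0) (3·e^(x))/(cos(x))
  = 3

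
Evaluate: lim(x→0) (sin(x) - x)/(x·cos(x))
This is a 0/0 indeterminate form.

Apply L'Hôpital's rule: differentiate numerator and denominator separately.
  f(x) = -x + sin(x)   ⇒   f'(x) = cos(x) - 1
  g(x) = x·cos(x)   ⇒   g'(x) = -x·sin(x) + cos(x)
  lim(x→0) f'(x)/g'(x) = lim(x→0) (cos(x) - 1)/(-x·sin(x) + cos(x))
  = 0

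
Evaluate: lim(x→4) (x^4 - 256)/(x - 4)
This is a standard limit.

Factor or rationalize the expression:
  lim(x→4) (x^4 - 256)/(x - 4) = 256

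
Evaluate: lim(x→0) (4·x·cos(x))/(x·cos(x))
This is a 0/0 indeterminate form.

Apply L'Hôpital's rule: differentiate numerator and denominator separately.
  f(x) = 4·x·cos(x)   ⇒   f'(x) = -4·x·sin(x) + 4·cos(x)
  g(x) = x·cos(x)   ⇒   g'(x) = -x·sin(x) + cos(x)
  lim(x→0) f'(x)/g'(x) = lim(x→0) (-4·x·sin(x) + 4·cos(x))/(-x·sin(x) + cos(x))
  = 4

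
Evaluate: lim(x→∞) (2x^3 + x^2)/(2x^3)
This is an ∞/∞ indeterminate form.

Apply L'Hôpital's rule: differentiate numerator and denominator separately.
  f(x) = 2·x^3 + x^2   ⇒   f'(x) = 6·x^2 + 2·x
  g(x) = 2·x^3   ⇒   g'(x) = 6·x^2
  lim(x→∞) f'(x)/g'(x) = lim(x→∞) (6·x^2 + 2·x)/(6·x^2)
  = 1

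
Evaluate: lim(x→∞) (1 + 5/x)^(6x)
This is an exponential indeterminate form.

For exponential indeterminate forms, take the natural log:
  Let L = lim(x→∞) (1 + 5/x)^(6x)
  Then ln(L) = lim(x→∞) [exponent × ln(base)]
  Evaluate using L'Hôpital or standard limits, then exponentiate.
  L = e^(30)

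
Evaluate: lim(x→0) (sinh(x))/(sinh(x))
This is a 0/0 indeterminate form.

Apply L'Hôpital's rule: differentiate numerator and denominator separately.
  f(x) = sinh(x)   ⇒   f'(x) = cosh(x)
  g(x) = sinh(x)   ⇒   g'(x) = cosh(x)
  lim(x→0) f'(x)/g'(x) = lim(x→0) (cosh(x))/(cosh(x))
  = 1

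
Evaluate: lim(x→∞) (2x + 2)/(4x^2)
This is an ∞/∞ indeterminate form.

Apply L'Hôpital's rule: differentiate numerator and denominator separately.
  f(x) = 2·x + 2   ⇒   f'(x) = 2
  g(x) = 4·x^2   ⇒   g'(x) = 8·x
  lim(x→∞) f'(x)/g'(x) = lim(x→∞) (2)/(8·x)
  = 0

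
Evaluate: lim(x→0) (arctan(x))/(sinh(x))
This is a 0/0 indeterminate form.

Apply L'Hôpital's rule: differentiate numerator and denominator separately.
  f(x) = atan(x)   ⇒   f'(x) = 1/(x^2 + 1)
  g(x) = sinh(x)   ⇒   g'(x) = cosh(x)
  lim(x→0) f'(x)/g'(x) = lim(x→0) (1/(x^2 + 1))/(cosh(x))
  = 1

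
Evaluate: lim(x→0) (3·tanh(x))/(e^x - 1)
This is a 0/0 indeterminate form.

Apply L'Hôpital's rule: differentiate numerator and denominator separately.
  f(x) = 3·tanh(x)   ⇒   f'(x) = 3 - 3·tanh(x)^2
  g(x) = e^(x) - 1   ⇒   g'(x) = e^(x)
  lim(x→0) f'(x)/g'(x) = lim(x→0) (3 - 3·tanh(x)^2)/(e^(x))
  = 3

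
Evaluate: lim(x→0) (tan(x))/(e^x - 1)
This is a 0/0 indeterminate form.

Apply L'Hôpital's rule: differentiate numerator and denominator separately.
  f(x) = tan(x)   ⇒   f'(x) = tan(x)^2 + 1
  g(x) = e^(x) - 1   ⇒   g'(x) = e^(x)
  lim(x→0) f'(x)/g'(x) = lim(x→0) (tan(x)^2 + 1)/(e^(x))
  = 1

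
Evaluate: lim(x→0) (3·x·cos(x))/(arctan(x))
This is a 0/0 indeterminate form.

Apply L'Hôpital's rule: differentiate numerator and denominator separately.
  f(x) = 3·x·cos(x)   ⇒   f'(x) = -3·x·sin(x) + 3·cos(x)
  g(x) = atan(x)   ⇒   g'(x) = 1/(x^2 + 1)
  lim(x→0) f'(x)/g'(x) = lim(x→0) (-3·x·sin(x) + 3·cos(x))/(1/(x^2 + 1))
  = 3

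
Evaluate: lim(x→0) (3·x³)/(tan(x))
This is a 0/0 indeterminate form.

Apply L'Hôpital's rule: differentiate numerator and denominator separately.
  f(x) = 3·x^3   ⇒   f'(x) = 9·x^2
  g(x) = tan(x)   ⇒   g'(x) = tan(x)^2 + 1
  lim(x→0) f'(x)/g'(x) = lim(x→0) (9·x^2)/(tan(x)^2 + 1)
  = 0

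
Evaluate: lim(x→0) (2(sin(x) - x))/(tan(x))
This is a 0/0 indeterminate form.

Apply L'Hôpital's rule: differentiate numerator and denominator separately.
  f(x) = -2·x + 2·sin(x)   ⇒   f'(x) = 2·cos(x) - 2
  g(x) = tan(x)   ⇒   g'(x) = tan(x)^2 + 1
  lim(x→0) f'(x)/g'(x) = lim(x→0) (2·cos(x) - 2)/(tan(x)^2 + 1)
  = 0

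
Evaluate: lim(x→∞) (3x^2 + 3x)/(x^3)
This is an ∞/∞ indeterminate form.

Apply L'Hôpital's rule: differentiate numerator and denominator separately.
  f(x) = 3·x^2 + 3·x   ⇒   f'(x) = 6·x + 3
  g(x) = x^3   ⇒   g'(x) = 3·x^2
  lim(x→∞) f'(x)/g'(x) = lim(x→∞) (6·x + 3)/(3·x^2)
  = 0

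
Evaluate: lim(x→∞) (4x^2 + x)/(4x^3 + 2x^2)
This is an ∞/∞ indeterminate form.

Apply L'Hôpital's rule: differentiate numerator and denominator separately.
  f(x) = 4·x^2 + x   ⇒   f'(x) = 8·x + 1
  g(x) = 4·x^3 + 2·x^2   ⇒   g'(x) = 12·x^2 + 4·x
  lim(x→∞) f'(x)/g'(x) = lim(x→∞) (8·x + 1)/(12·x^2 + 4·x)
  = 0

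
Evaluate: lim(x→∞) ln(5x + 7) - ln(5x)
This is an ∞-∞ indeterminate form.

Combine fractions or rationalize to convert ∞-∞ to 0/0 form:
  lim(x→∞) ln(5x + 7) - ln(5x) = 0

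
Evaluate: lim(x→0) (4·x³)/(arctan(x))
This is a 0/0 indeterminate form.

Apply L'Hôpital's rule: differentiate numerator and denominator separately.
  f(x) = 4·x^3   ⇒   f'(x) = 12·x^2
  g(x) = atan(x)   ⇒   g'(x) = 1/(x^2 + 1)
  lim(x→0) f'(x)/g'(x) = lim(x→0) (12·x^2)/(1/(x^2 + 1))
  = 0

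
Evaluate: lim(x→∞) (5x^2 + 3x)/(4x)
This is an ∞/∞ indeterminate form.

Apply L'Hôpital's rule: differentiate numerator and denominator separately.
  f(x) = 5·x^2 + 3·x   ⇒   f'(x) = 10·x + 3
  g(x) = 4·x   ⇒   g'(x) = 4
  lim(x→∞) f'(x)/g'(x) = lim(x→∞) (10·x + 3)/(4)
  = ∞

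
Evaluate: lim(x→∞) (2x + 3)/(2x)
This is an ∞/∞ indeterminate form.

Apply L'Hôpital's rule: differentiate numerator and denominator separately.
  f(x) = 2·x + 3   ⇒   f'(x) = 2
  g(x) = 2·x   ⇒   g'(x) = 2
  lim(x→∞) f'(x)/g'(x) = lim(x→∞) (2)/(2)
  = 1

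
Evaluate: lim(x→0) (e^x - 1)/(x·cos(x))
This is a 0/0 indeterminate form.

Apply L'Hôpital's rule: differentiate numerator and denominator separately.
  f(x) = e^(x) - 1   ⇒   f'(x) = e^(x)
  g(x) = x·cos(x)   ⇒   g'(x) = -x·sin(x) + cos(x)
  lim(x→0) f'(x)/g'(x) = lim(x→0) (e^(x))/(-x·sin(x) + cos(x))
  = 1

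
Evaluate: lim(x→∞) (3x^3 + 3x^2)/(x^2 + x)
This is an ∞/∞ indeterminate form.

Apply L'Hôpital's rule: differentiate numerator and denominator separately.
  f(x) = 3·x^3 + 3·x^2   ⇒   f'(x) = 9·x^2 + 6·x
  g(x) = x^2 + x   ⇒   g'(x) = 2·x + 1
  lim(x→∞) f'(x)/g'(x) = lim(x→∞) (9·x^2 + 6·x)/(2·x + 1)
  = ∞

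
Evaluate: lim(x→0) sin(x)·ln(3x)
This is a 0·∞ indeterminate form.

Rewrite 0·∞ as a quotient (0/0 or ∞/∞ form), then apply L'Hôpital's rule:
  lim(x→0) sin(x)·ln(3x) = 0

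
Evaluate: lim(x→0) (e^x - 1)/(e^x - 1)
This is a 0/0 indeterminate form.

Apply L'Hôpital's rule: differentiate numerator and denominator separately.
  f(x) = e^(x) - 1   ⇒   f'(x) = e^(x)
  g(x) = e^(x) - 1   ⇒   g'(x) = e^(x)
  lim(x→0) f'(x)/g'(x) = lim(x→0) (e^(x))/(e^(x))
  = 1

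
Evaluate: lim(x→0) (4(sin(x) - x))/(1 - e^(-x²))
This is a 0/0 indeterminate form.

Apply L'Hôpital's rule: differentiate numerator and denominator separately.
  f(x) = -4·x + 4·sin(x)   ⇒   f'(x) = 4·cos(x) - 4
  g(x) = 1 - e^(-x^2)   ⇒   g'(x) = 2·x·e^(-x^2)
  lim(x→0) f'(x)/g'(x) = lim(x→0) (4·cos(x) - 4)/(2·x·e^(-x^2))
  = 0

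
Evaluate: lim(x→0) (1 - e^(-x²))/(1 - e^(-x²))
This is a 0/0 indeterminate form.

Apply L'Hôpital's rule: differentiate numerator and denominator separately.
  f(x) = 1 - e^(-x^2)   ⇒   f'(x) = 2·x·e^(-x^2)
  g(x) = 1 - e^(-x^2)   ⇒   g'(x) = 2·x·e^(-x^2)
  lim(x→0) f'(x)/g'(x) = lim(x→0) (2·x·e^(-x^2))/(2·x·e^(-x^2))
  = 1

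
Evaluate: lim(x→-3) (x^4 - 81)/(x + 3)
This is a standard limit.

Factor or rationalize the expression:
  lim(x→-3) (x^4 - 81)/(x + 3) = -108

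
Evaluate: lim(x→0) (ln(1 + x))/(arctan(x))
This is a 0/0 indeterminate form.

Apply L'Hôpital's rule: differentiate numerator and denominator separately.
  f(x) = ln(x + 1)   ⇒   f'(x) = 1/(x + 1)
  g(x) = atan(x)   ⇒   g'(x) = 1/(x^2 + 1)
  lim(x→0) f'(x)/g'(x) = lim(x→0) (1/(x + 1))/(1/(x^2 + 1))
  = 1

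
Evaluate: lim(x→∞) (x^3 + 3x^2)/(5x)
This is an ∞/∞ indeterminate form.

Apply L'Hôpital's rule: differentiate numerator and denominator separately.
  f(x) = x^3 + 3·x^2   ⇒   f'(x) = 3·x^2 + 6·x
  g(x) = 5·x   ⇒   g'(x) = 5
  lim(x→∞) f'(x)/g'(x) = lim(x→∞) (3·x^2 + 6·x)/(5)
  = ∞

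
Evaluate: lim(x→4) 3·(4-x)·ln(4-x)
This is a 0·∞ indeterminate form.

Rewrite 0·∞ as a quotient (0/0 or ∞/∞ form), then apply L'Hôpital's rule:
  lim(x→4) 3·(4-x)·ln(4-x) = 0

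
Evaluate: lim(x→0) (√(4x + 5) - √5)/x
This is a standard limit.

Factor or rationalize the expression:
  lim(x→0) (√(4x + 5) - √5)/x = 2·sqrt(5)/5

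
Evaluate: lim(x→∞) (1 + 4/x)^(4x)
This is an exponential indeterminate form.

For exponential indeterminate forms, take the natural log:
  Let L = lim(x→∞) (1 + 4/x)^(4x)
  Then ln(L) = lim(x→∞) [exponent × ln(base)]
  Evaluate using L'Hôpital or standard limits, then exponentiate.
  L = e^(16)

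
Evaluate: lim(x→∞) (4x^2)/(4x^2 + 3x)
This is an ∞/∞ indeterminate form.

Apply L'Hôpital's rule: differentiate numerator and denominator separately.
  f(x) = 4·x^2   ⇒   f'(x) = 8·x
  g(x) = 4·x^2 + 3·x   ⇒   g'(x) = 8·x + 3
  lim(x→∞) f'(x)/g'(x) = lim(x→∞) (8·x)/(8·x + 3)
  = 1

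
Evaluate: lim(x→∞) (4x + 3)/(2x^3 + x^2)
This is an ∞/∞ indeterminate form.

Apply L'Hôpital's rule: differentiate numerator and denominator separately.
  f(x) = 4·x + 3   ⇒   f'(x) = 4
  g(x) = 2·x^3 + x^2   ⇒   g'(x) = 6·x^2 + 2·x
  lim(x→∞) f'(x)/g'(x) = lim(x→∞) (4)/(6·x^2 + 2·x)
  = 0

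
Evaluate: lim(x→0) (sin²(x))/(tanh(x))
This is a 0/0 indeterminate form.

Apply L'Hôpital's rule: differentiate numerator and denominator separately.
  f(x) = sin(x)^2   ⇒   f'(x) = 2·sin(x)·cos(x)
  g(x) = tanh(x)   ⇒   g'(x) = 1 - tanh(x)^2
  lim(x→0) f'(x)/g'(x) = lim(x→0) (2·sin(x)·cos(x))/(1 - tanh(x)^2)
  = 0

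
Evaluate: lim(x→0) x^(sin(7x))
This is an exponential indeterminate form.

For exponential indeterminate forms, take the natural log:
  Let L = lim(x→0) x^(sin(7x))
  Then ln(L) = lim(x→0) [exponent × ln(base)]
  Evaluate using L'Hôpital or standard limits, then exponentiate.
  L = 1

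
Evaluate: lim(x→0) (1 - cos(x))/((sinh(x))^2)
This is a 0/0 indeterminate form.

Apply L'Hôpital's rule: differentiate numerator and denominator separately.
  f(x) = 1 - cos(x)   ⇒   f'(x) = sin(x)
  g(x) = sinh(x)^2   ⇒   g'(x) = 2·sinh(x)·cosh(x)
  lim(x→0) f'(x)/g'(x) = lim(x→0) (sin(x))/(2·sinh(x)·cosh(x))
  = 1/2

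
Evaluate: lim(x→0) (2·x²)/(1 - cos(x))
This is a 0/0 indeterminate form.

Apply L'Hôpital's rule: differentiate numerator and denominator separately.
  f(x) = 2·x^2   ⇒   f'(x) = 4·x
  g(x) = 1 - cos(x)   ⇒   g'(x) = sin(x)
  lim(x→0) f'(x)/g'(x) = lim(x→0) (4·x)/(sin(x))
  = 4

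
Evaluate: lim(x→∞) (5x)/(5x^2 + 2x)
This is an ∞/∞ indeterminate form.

Apply L'Hôpital's rule: differentiate numerator and denominator separately.
  f(x) = 5·x   ⇒   f'(x) = 5
  g(x) = 5·x^2 + 2·x   ⇒   g'(x) = 10·x + 2
  lim(x→∞) f'(x)/g'(x) = lim(x→∞) (5)/(10·x + 2)
  = 0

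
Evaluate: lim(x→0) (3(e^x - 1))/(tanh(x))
This is a 0/0 indeterminate form.

Apply L'Hôpital's rule: differentiate numerator and denominator separately.
  f(x) = 3·e^(x) - 3   ⇒   f'(x) = 3·e^(x)
  g(x) = tanh(x)   ⇒   g'(x) = 1 - tanh(x)^2
  lim(x→0) f'(x)/g'(x) = lim(x→0) (3·e^(x))/(1 - tanh(x)^2)
  = 3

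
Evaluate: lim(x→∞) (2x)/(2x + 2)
This is an ∞/∞ indeterminate form.

Apply L'Hôpital's rule: differentiate numerator and denominator separately.
  f(x) = 2·x   ⇒   f'(x) = 2
  g(x) = 2·x + 2   ⇒   g'(x) = 2
  lim(x→∞) f'(x)/g'(x) = lim(x→∞) (2)/(2)
  = 1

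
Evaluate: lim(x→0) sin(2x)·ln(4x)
This is a 0·∞ indeterminate form.

Rewrite 0·∞ as a quotient (0/0 or ∞/∞ form), then apply L'Hôpital's rule:
  lim(x→0) sin(2x)·ln(4x) = 0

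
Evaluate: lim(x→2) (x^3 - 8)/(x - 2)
This is a standard limit.

Factor or rationalize the expression:
  lim(x→2) (x^3 - 8)/(x - 2) = 12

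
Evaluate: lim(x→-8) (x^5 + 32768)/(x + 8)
This is a standard limit.

Factor or rationalize the expression:
  lim(x→-8) (x^5 + 32768)/(x + 8) = 20480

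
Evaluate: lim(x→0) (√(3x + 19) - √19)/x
This is a standard limit.

Factor or rationalize the expression:
  lim(x→0) (√(3x + 19) - √19)/x = 3·sqrt(19)/38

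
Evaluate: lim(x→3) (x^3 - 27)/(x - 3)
This is a standard limit.

Factor or rationalize the expression:
  lim(x→3) (x^3 - 27)/(x - 3) = 27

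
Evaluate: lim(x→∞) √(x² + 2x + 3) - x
This is an ∞-∞ indeterminate form.

Combine fractions or rationalize to convert ∞-∞ to 0/0 form:
  lim(x→∞) √(x² + 2x + 3) - x = 1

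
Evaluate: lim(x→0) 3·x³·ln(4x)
This is a 0·∞ indeterminate form.

Rewrite 0·∞ as a quotient (0/0 or ∞/∞ form), then apply L'Hôpital's rule:
  lim(x→0) 3·x³·ln(4x) = 0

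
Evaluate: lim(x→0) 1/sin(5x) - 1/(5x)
This is an ∞-∞ indeterminate form.

Combine fractions or rationalize to convert ∞-∞ to 0/0 form:
  lim(x→0) 1/sin(5x) - 1/(5x) = 0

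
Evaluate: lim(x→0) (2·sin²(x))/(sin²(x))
This is a 0/0 indeterminate form.

Apply L'Hôpital's rule: differentiate numerator and denominator separately.
  f(x) = 2·sin(x)^2   ⇒   f'(x) = 4·sin(x)·cos(x)
  g(x) = sin(x)^2   ⇒   g'(x) = 2·sin(x)·cos(x)
  lim(x→0) f'(x)/g'(x) = lim(x→0) (4·sin(x)·cos(x))/(2·sin(x)·cos(x))
  = 2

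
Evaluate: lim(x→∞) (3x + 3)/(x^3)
This is an ∞/∞ indeterminate form.

Apply L'Hôpital's rule: differentiate numerator and denominator separately.
  f(x) = 3·x + 3   ⇒   f'(x) = 3
  g(x) = x^3   ⇒   g'(x) = 3·x^2
  lim(x→∞) f'(x)/g'(x) = lim(x→∞) (3)/(3·x^2)
  = 0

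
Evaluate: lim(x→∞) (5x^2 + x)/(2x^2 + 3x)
This is an ∞/∞ indeterminate form.

Apply L'Hôpital's rule: differentiate numerator and denominator separately.
  f(x) = 5·x^2 + x   ⇒   f'(x) = 10·x + 1
  g(x) = 2·x^2 + 3·x   ⇒   g'(x) = 4·x + 3
  lim(x→∞) f'(x)/g'(x) = lim(x→∞) (10·x + 1)/(4·x + 3)
  = 5/2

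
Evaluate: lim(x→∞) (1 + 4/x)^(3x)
This is an exponential indeterminate form.

For exponential indeterminate forms, take the natural log:
  Let L = lim(x→∞) (1 + 4/x)^(3x)
  Then ln(L) = lim(x→∞) [exponent × ln(base)]
  Evaluate using L'Hôpital or standard limits, then exponentiate.
  L = e^(12)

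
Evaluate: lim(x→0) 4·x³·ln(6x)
This is a 0·∞ indeterminate form.

Rewrite 0·∞ as a quotient (0/0 or ∞/∞ form), then apply L'Hôpital's rule:
  lim(x→0) 4·x³·ln(6x) = 0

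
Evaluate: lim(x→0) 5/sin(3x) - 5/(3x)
This is an ∞-∞ indeterminate form.

Combine fractions or rationalize to convert ∞-∞ to 0/0 form:
  lim(x→0) 5/sin(3x) - 5/(3x) = 0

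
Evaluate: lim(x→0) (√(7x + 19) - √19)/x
This is a standard limit.

Factor or rationalize the expression:
  lim(x→0) (√(7x + 19) - √19)/x = 7·sqrt(19)/38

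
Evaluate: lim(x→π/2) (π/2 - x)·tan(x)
This is a 0·∞ indeterminate form.

Rewrite 0·∞ as a quotient (0/0 or ∞/∞ form), then apply L'Hôpital's rule:
  lim(x→π/2) (π/2 - x)·tan(x) = 1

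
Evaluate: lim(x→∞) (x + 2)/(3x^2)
This is an ∞/∞ indeterminate form.

Apply L'Hôpital's rule: differentiate numerator and denominator separately.
  f(x) = x + 2   ⇒   f'(x) = 1
  g(x) = 3·x^2   ⇒   g'(x) = 6·x
  lim(x→∞) f'(x)/g'(x) = lim(x→∞) (1)/(6·x)
  = 0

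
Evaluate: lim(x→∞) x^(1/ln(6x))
This is an exponential indeterminate form.

For exponential indeterminate forms, take the natural log:
  Let L = lim(x→∞) x^(1/ln(6x))
  Then ln(L) = lim(x→∞) [exponent × ln(base)]
  Evaluate using L'Hôpital or standard limits, then exponentiate.
  L = e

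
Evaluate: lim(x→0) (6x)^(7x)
This is an exponential indeterminate form.

For exponential indeterminate forms, take the natural log:
  Let L = lim(x→0) (6x)^(7x)
  Then ln(L) = lim(x→0) [exponent × ln(base)]
  Evaluate using L'Hôpital or standard limits, then exponentiate.
  L = 1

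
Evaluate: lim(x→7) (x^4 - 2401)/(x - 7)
This is a standard limit.

Factor or rationalize the expression:
  lim(x→7) (x^4 - 2401)/(x - 7) = 1372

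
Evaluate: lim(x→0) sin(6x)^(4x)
This is an exponential indeterminate form.

For exponential indeterminate forms, take the natural log:
  Let L = lim(x→0) sin(6x)^(4x)
  Then ln(L) = lim(x→0) [exponent × ln(base)]
  Evaluate using L'Hôpital or standard limits, then exponentiate.
  L = 1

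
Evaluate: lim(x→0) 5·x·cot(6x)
This is a 0·∞ indeterminate form.

Rewrite 0·∞ as a quotient (0/0 or ∞/∞ form), then apply L'Hôpital's rule:
  lim(x→0) 5·x·cot(6x) = 5/6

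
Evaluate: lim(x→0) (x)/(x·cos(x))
This is a 0/0 indeterminate form.

Apply L'Hôpital's rule: differentiate numerator and denominator separately.
  f(x) = x   ⇒   f'(x) = 1
  g(x) = x·cos(x)   ⇒   g'(x) = -x·sin(x) + cos(x)
  lim(x→0) f'(x)/g'(x) = lim(x→0) (1)/(-x·sin(x) + cos(x))
  = 1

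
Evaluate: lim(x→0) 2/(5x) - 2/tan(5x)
This is an ∞-∞ indeterminate form.

Combine fractions or rationalize to convert ∞-∞ to 0/0 form:
  lim(x→0) 2/(5x) - 2/tan(5x) = 0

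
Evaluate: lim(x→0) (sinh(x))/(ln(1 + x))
This is a 0/0 indeterminate form.

Apply L'Hôpital's rule: differentiate numerator and denominator separately.
  f(x) = sinh(x)   ⇒   f'(x) = cosh(x)
  g(x) = ln(x + 1)   ⇒   g'(x) = 1/(x + 1)
  lim(x→0) f'(x)/g'(x) = lim(x→0) (cosh(x))/(1/(x + 1))
  = 1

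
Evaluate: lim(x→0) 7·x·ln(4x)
This is a 0·∞ indeterminate form.

Rewrite 0·∞ as a quotient (0/0 or ∞/∞ form), then apply L'Hôpital's rule:
  lim(x→0) 7·x·ln(4x) = 0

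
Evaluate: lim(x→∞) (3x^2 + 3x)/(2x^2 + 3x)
This is an ∞/∞ indeterminate form.

Apply L'Hôpital's rule: differentiate numerator and denominator separately.
  f(x) = 3·x^2 + 3·x   ⇒   f'(x) = 6·x + 3
  g(x) = 2·x^2 + 3·x   ⇒   g'(x) = 4·x + 3
  lim(x→∞) f'(x)/g'(x) = lim(x→∞) (6·x + 3)/(4·x + 3)
  = 3/2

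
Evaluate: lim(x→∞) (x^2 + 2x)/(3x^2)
This is an ∞/∞ indeterminate form.

Apply L'Hôpital's rule: differentiate numerator and denominator separately.
  f(x) = x^2 + 2·x   ⇒   f'(x) = 2·x + 2
  g(x) = 3·x^2   ⇒   g'(x) = 6·x
  lim(x→∞) f'(x)/g'(x) = lim(x→∞) (2·x + 2)/(6·x)
  = 1/3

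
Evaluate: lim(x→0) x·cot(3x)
This is a 0·∞ indeterminate form.

Rewrite 0·∞ as a quotient (0/0 or ∞/∞ form), then apply L'Hôpital's rule:
  lim(x→0) x·cot(3x) = 1/3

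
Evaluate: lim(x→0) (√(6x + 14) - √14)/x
This is a standard limit.

Factor or rationalize the expression:
  lim(x→0) (√(6x + 14) - √14)/x = 3·sqrt(14)/14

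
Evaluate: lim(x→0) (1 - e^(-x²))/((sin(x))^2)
This is a 0/0 indeterminate form.

Apply L'Hôpital's rule: differentiate numerator and denominator separately.
  f(x) = 1 - e^(-x^2)   ⇒   f'(x) = 2·x·e^(-x^2)
  g(x) = sin(x)^2   ⇒   g'(x) = 2·sin(x)·cos(x)
  lim(x→0) f'(x)/g'(x) = lim(x→0) (2·x·e^(-x^2))/(2·sin(x)·cos(x))
  = 1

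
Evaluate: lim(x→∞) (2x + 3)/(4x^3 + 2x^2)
This is an ∞/∞ indeterminate form.

Apply L'Hôpital's rule: differentiate numerator and denominator separately.
  f(x) = 2·x + 3   ⇒   f'(x) = 2
  g(x) = 4·x^3 + 2·x^2   ⇒   g'(x) = 12·x^2 + 4·x
  lim(x→∞) f'(x)/g'(x) = lim(x→∞) (2)/(12·x^2 + 4·x)
  = 0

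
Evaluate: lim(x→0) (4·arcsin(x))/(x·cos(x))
This is a 0/0 indeterminate form.

Apply L'Hôpital's rule: differentiate numerator and denominator separately.
  f(x) = 4·asin(x)   ⇒   f'(x) = 4/sqrt(1 - x^2)
  g(x) = x·cos(x)   ⇒   g'(x) = -x·sin(x) + cos(x)
  lim(x→0) f'(x)/g'(x) = lim(x→0) (4/sqrt(1 - x^2))/(-x·sin(x) + cos(x))
  = 4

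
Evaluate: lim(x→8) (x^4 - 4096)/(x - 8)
This is a standard limit.

Factor or rationalize the expression:
  lim(x→8) (x^4 - 4096)/(x - 8) = 2048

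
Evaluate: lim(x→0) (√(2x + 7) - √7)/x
This is a standard limit.

Factor or rationalize the expression:
  lim(x→0) (√(2x + 7) - √7)/x = sqrt(7)/7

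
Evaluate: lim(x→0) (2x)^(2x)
This is an exponential indeterminate form.

For exponential indeterminate forms, take the natural log:
  Let L = lim(x→0) (2x)^(2x)
  Then ln(L) = lim(x→0) [exponent × ln(base)]
  Evaluate using L'Hôpital or standard limits, then exponentiate.
  L = 1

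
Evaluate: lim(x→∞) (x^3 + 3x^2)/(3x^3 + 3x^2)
This is an ∞/∞ indeterminate form.

Apply L'Hôpital's rule: differentiate numerator and denominator separately.
  f(x) = x^3 + 3·x^2   ⇒   f'(x) = 3·x^2 + 6·x
  g(x) = 3·x^3 + 3·x^2   ⇒   g'(x) = 9·x^2 + 6·x
  lim(x→∞) f'(x)/g'(x) = lim(x→∞) (3·x^2 + 6·x)/(9·x^2 + 6·x)
  = 1/3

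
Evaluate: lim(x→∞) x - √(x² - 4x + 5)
This is an ∞-∞ indeterminate form.

Combine fractions or rationalize to convert ∞-∞ to 0/0 form:
  lim(x→∞) x - √(x² - 4x + 5) = 2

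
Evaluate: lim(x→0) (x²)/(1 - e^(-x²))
This is a 0/0 indeterminate form.

Apply L'Hôpital's rule: differentiate numerator and denominator separately.
  f(x) = x^2   ⇒   f'(x) = 2·x
  g(x) = 1 - e^(-x^2)   ⇒   g'(x) = 2·x·e^(-x^2)
  lim(x→0) f'(x)/g'(x) = lim(x→0) (2·x)/(2·x·e^(-x^2))
  = 1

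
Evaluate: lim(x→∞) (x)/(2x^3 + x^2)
This is an ∞/∞ indeterminate form.

Apply L'Hôpital's rule: differentiate numerator and denominator separately.
  f(x) = x   ⇒   f'(x) = 1
  g(x) = 2·x^3 + x^2   ⇒   g'(x) = 6·x^2 + 2·x
  lim(x→∞) f'(x)/g'(x) = lim(x→∞) (1)/(6·x^2 + 2·x)
  = 0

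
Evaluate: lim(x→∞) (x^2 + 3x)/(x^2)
This is an ∞/∞ indeterminate form.

Apply L'Hôpital's rule: differentiate numerator and denominator separately.
  f(x) = x^2 + 3·x   ⇒   f'(x) = 2·x + 3
  g(x) = x^2   ⇒   g'(x) = 2·x
  lim(x→∞) f'(x)/g'(x) = lim(x→∞) (2·x + 3)/(2·x)
  = 1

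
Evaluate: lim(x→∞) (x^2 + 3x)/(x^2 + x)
This is an ∞/∞ indeterminate form.

Apply L'Hôpital's rule: differentiate numerator and denominator separately.
  f(x) = x^2 + 3·x   ⇒   f'(x) = 2·x + 3
  g(x) = x^2 + x   ⇒   g'(x) = 2·x + 1
  lim(x→∞) f'(x)/g'(x) = lim(x→∞) (2·x + 3)/(2·x + 1)
  = 1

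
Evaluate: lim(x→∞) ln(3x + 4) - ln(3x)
This is an ∞-∞ indeterminate form.

Combine fractions or rationalize to convert ∞-∞ to 0/0 form:
  lim(x→∞) ln(3x + 4) - ln(3x) = 0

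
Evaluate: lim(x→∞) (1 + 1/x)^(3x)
This is an exponential indeterminate form.

For exponential indeterminate forms, take the natural log:
  Let L = lim(x→∞) (1 + 1/x)^(3x)
  Then ln(L) = lim(x→∞) [exponent × ln(base)]
  Evaluate using L'Hôpital or standard limits, then exponentiate.
  L = e^(3)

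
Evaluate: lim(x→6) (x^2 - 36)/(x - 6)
This is a standard limit.

Factor or rationalize the expression:
  lim(x→6) (x^2 - 36)/(x - 6) = 12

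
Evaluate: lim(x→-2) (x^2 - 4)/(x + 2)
This is a standard limit.

Factor or rationalize the expression:
  lim(x→-2) (x^2 - 4)/(x + 2) = -4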